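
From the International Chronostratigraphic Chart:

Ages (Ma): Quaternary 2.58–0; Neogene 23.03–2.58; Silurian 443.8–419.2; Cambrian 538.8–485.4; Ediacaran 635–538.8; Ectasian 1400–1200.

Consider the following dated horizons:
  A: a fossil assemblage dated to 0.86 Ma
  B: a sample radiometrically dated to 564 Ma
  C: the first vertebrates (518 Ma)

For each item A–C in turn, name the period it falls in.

Match each age against the start–end ranges in the excerpt: A = 0.86 Ma → Quaternary (2.58–0); B = 564 Ma → Ediacaran (635–538.8); C = 518 Ma → Cambrian (538.8–485.4).

A — Quaternary; B — Ediacaran; C — Cambrian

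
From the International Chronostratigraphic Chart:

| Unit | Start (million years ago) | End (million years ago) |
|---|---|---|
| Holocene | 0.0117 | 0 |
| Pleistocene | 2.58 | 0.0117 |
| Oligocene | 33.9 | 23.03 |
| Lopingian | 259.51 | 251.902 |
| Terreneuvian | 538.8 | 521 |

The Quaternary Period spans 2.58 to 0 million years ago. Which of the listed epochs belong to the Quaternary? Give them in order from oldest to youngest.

Pleistocene, Holocene

Epochs with both bounds inside 2.58–0 Ma: Pleistocene (2.58–0.0117), Holocene (0.0117–0).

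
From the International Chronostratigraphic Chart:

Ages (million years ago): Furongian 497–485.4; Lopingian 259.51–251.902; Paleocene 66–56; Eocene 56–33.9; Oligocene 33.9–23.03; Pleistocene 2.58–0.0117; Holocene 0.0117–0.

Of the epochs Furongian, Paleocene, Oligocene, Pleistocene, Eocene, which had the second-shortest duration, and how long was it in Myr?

Paleocene, 10 million years

Durations: Furongian 11.6; Paleocene 10; Oligocene 10.87; Pleistocene 2.5683; Eocene 22.1 Myr.
Sorted shortest-first: Pleistocene (2.5683), Paleocene (10), Oligocene (10.87), Furongian (11.6), Eocene (22.1).
The second shortest is Paleocene at 10 Myr.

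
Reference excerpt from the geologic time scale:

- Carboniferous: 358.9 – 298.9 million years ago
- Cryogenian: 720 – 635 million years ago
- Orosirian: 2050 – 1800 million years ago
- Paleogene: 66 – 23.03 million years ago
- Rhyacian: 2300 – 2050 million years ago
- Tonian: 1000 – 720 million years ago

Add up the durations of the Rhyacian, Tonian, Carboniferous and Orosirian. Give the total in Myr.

840 million years

Each duration: Rhyacian = 250; Tonian = 280; Carboniferous = 60; Orosirian = 250.
Sum: 250 + 280 + 60 + 250 = 840 Myr.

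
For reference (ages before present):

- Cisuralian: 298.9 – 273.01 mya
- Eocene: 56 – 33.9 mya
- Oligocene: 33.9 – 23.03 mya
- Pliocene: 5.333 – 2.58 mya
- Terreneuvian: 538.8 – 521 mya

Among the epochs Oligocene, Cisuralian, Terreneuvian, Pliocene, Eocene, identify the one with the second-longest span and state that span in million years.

Durations: Oligocene 10.87; Cisuralian 25.89; Terreneuvian 17.8; Pliocene 2.753; Eocene 22.1 Myr.
Sorted longest-first: Cisuralian (25.89), Eocene (22.1), Terreneuvian (17.8), Oligocene (10.87), Pliocene (2.753).
The second longest is Eocene at 22.1 Myr.

Eocene, 22.1 million years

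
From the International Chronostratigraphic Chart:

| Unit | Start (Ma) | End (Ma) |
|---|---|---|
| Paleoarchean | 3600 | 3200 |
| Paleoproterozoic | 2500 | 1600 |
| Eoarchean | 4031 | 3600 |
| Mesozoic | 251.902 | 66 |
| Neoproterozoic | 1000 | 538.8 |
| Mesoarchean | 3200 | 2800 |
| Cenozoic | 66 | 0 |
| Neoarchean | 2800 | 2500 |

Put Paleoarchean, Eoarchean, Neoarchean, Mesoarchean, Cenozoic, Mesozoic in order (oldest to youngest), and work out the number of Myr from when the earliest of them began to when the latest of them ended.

Start ages (Ma): Eoarchean 4031, Paleoarchean 3600, Mesoarchean 3200, Neoarchean 2800, Mesozoic 251.902, Cenozoic 66.
Ordered oldest to youngest: Eoarchean, Paleoarchean, Mesoarchean, Neoarchean, Mesozoic, Cenozoic.
Span = 4031 − 0 = 4031 Myr.

Eoarchean, Paleoarchean, Mesoarchean, Neoarchean, Mesozoic, Cenozoic; total span 4031 Myr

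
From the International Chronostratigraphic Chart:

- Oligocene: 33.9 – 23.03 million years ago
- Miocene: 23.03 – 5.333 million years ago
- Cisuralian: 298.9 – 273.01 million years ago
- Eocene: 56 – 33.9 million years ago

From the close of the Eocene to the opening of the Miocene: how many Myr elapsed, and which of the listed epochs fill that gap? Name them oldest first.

10.87 million years; Oligocene

End of Eocene = 33.9 Ma; start of Miocene = 23.03 Ma.
Gap = 33.9 − 23.03 = 10.87 Myr.
Epochs wholly inside 33.9–23.03 Ma: Oligocene (33.9–23.03).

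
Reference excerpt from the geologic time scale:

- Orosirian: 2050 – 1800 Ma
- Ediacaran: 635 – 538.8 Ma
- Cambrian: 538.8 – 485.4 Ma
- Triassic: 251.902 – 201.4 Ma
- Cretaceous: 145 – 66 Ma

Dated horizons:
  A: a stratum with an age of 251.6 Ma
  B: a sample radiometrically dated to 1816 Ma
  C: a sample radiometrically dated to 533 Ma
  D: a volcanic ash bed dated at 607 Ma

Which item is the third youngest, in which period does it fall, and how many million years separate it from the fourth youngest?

D, in the Ediacaran; 1209 million years to B

Sorted youngest-first by Ma: A (251.6), C (533), D (607), B (1816).
The third youngest is D at 607 Ma, which lies in 635–538.8 Ma: the Ediacaran.
The fourth youngest is B at 1816 Ma; separation = |607 − 1816| = 1209 Myr.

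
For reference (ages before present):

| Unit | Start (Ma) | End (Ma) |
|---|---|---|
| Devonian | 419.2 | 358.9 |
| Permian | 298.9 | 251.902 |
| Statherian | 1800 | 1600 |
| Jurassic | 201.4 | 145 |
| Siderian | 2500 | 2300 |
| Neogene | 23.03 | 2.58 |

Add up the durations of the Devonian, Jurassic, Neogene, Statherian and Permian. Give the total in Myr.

384.148 million years

Duration is start − end for each: (419.2 − 358.9) + (201.4 − 145) + (23.03 − 2.58) + (1800 − 1600) + (298.9 − 251.902).
That is 60.3 + 56.4 + 20.45 + 200 + 46.998, which totals 384.148 million years.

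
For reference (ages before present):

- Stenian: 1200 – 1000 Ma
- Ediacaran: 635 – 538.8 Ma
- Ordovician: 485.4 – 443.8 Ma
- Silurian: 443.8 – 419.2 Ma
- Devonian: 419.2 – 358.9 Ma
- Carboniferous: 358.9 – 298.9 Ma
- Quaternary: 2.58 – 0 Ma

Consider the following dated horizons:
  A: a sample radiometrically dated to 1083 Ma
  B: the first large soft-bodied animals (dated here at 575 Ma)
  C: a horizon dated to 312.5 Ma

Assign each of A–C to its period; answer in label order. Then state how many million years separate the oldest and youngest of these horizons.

A — Stenian; B — Ediacaran; C — Carboniferous; span 770.5 million years

A: 1083 Ma lies in 1200–1000 Ma, so Stenian.
B: 575 Ma lies in 635–538.8 Ma, so Ediacaran.
C: 312.5 Ma lies in 358.9–298.9 Ma, so Carboniferous.
Oldest = 1083 Ma, youngest = 312.5 Ma → span 770.5 Myr.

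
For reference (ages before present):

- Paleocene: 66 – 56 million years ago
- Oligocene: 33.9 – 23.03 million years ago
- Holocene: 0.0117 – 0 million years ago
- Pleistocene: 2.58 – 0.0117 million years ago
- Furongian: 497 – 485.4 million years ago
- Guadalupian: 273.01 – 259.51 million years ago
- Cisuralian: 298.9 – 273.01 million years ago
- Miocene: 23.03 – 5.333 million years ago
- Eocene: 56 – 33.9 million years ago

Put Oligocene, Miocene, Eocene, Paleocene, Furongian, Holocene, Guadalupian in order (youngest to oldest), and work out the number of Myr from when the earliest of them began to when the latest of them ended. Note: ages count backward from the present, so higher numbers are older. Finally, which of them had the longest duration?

Holocene → Miocene → Oligocene → Eocene → Paleocene → Guadalupian → Furongian; total span 497 Myr; longest is Eocene

From the excerpt: Oligocene 33.9–23.03; Miocene 23.03–5.333; Eocene 56–33.9; Paleocene 66–56; Furongian 497–485.4; Holocene 0.0117–0; Guadalupian 273.01–259.51 (Ma).
Larger Ma is earlier, so the oldest is Furongian and the youngest is Holocene; youngest to oldest: Holocene, Miocene, Oligocene, Eocene, Paleocene, Guadalupian, Furongian.
Oldest start 497 minus youngest end 0 gives 497 Myr overall.
Individual lengths (start − end): Holocene 0.0117; Furongian 11.6; Paleocene 10; Guadalupian 13.5; Oligocene 10.87; Miocene 17.697; Eocene 22.1. The largest is Eocene at 22.1 Myr.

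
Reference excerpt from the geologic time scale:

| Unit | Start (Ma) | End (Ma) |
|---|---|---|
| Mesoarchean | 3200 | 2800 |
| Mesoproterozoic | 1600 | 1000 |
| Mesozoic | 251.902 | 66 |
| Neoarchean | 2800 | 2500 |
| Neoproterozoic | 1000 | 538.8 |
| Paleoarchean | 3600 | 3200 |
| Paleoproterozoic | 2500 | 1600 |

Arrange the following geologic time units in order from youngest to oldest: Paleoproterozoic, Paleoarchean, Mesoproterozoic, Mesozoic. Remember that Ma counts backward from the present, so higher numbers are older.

Read off each span (Ma): Paleoproterozoic 2500–1600; Paleoarchean 3600–3200; Mesoproterozoic 1600–1000; Mesozoic 251.902–66.
Larger Ma is older, so oldest→youngest is Paleoarchean, Paleoproterozoic, Mesoproterozoic, Mesozoic; reverse it for youngest→oldest.

Mesozoic, then Mesoproterozoic, then Paleoproterozoic, then Paleoarchean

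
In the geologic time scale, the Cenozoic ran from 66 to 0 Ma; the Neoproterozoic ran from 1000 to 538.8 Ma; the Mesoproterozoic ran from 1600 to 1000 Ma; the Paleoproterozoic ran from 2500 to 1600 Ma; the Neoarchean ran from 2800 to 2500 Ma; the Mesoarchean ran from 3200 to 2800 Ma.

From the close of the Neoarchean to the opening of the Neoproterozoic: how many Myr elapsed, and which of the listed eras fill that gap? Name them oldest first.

1500 million years; Paleoproterozoic, Mesoproterozoic

End of Neoarchean = 2500 Ma; start of Neoproterozoic = 1000 Ma.
Gap = 2500 − 1000 = 1500 Myr.
Eras wholly inside 2500–1000 Ma: Paleoproterozoic (2500–1600), Mesoproterozoic (1600–1000).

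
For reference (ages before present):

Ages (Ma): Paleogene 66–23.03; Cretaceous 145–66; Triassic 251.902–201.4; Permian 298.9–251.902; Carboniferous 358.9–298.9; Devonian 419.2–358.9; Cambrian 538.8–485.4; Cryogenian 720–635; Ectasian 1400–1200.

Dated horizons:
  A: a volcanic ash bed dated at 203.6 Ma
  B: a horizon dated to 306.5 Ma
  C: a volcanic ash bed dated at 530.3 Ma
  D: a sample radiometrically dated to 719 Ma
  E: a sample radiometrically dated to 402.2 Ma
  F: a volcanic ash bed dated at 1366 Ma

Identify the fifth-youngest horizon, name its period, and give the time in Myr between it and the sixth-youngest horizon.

D, in the Cryogenian; 647 million years to F

Sorted youngest-first by Ma: A (203.6), B (306.5), E (402.2), C (530.3), D (719), F (1366).
The fifth youngest is D at 719 Ma, which lies in 720–635 Ma: the Cryogenian.
The sixth youngest is F at 1366 Ma; separation = |719 − 1366| = 647 Myr.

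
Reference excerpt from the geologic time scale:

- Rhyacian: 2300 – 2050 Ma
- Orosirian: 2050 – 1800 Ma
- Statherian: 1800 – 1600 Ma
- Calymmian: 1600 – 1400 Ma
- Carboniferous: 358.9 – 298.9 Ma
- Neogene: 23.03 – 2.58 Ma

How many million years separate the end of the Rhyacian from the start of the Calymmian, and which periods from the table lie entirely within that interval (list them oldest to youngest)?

450 million years; Orosirian, Statherian

End of Rhyacian = 2050 Ma; start of Calymmian = 1600 Ma.
Gap = 2050 − 1600 = 450 Myr.
Periods wholly inside 2050–1600 Ma: Orosirian (2050–1800), Statherian (1800–1600).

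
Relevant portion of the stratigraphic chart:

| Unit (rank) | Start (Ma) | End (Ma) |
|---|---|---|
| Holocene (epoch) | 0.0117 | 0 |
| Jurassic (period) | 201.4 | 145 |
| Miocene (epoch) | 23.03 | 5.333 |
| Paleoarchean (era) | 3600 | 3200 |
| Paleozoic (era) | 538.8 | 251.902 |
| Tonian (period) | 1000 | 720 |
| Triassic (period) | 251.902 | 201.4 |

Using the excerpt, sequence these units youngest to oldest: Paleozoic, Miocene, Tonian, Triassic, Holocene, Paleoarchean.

Holocene, Miocene, Triassic, Paleozoic, Tonian, Paleoarchean

The oldest of these is Paleoarchean (starts 3600 Ma) and the youngest is Holocene (ends 0 Ma).
In between, by decreasing start age: Tonian (1000), Paleozoic (538.8), Triassic (251.902), Miocene (23.03).
Listing youngest first means reversing that sequence.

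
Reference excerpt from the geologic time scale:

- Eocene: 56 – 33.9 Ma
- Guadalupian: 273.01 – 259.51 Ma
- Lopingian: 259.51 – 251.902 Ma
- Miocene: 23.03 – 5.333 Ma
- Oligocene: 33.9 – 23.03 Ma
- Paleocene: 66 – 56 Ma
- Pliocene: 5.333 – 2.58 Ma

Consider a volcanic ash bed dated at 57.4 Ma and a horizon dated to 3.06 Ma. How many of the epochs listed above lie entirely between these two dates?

3

57.4 Ma sits inside the Paleocene (66–56) and 3.06 Ma inside the Pliocene (5.333–2.58); neither of those is wholly between the two dates.
The listed epochs lying completely between them are Eocene, Oligocene, Miocene — 3 in all.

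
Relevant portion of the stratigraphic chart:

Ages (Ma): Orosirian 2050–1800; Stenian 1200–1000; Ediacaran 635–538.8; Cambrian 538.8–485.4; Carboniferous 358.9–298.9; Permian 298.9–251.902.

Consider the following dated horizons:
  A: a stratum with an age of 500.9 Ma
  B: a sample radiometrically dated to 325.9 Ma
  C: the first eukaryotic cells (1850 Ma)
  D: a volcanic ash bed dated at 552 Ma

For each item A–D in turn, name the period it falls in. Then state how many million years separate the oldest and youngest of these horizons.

A — Cambrian; B — Carboniferous; C — Orosirian; D — Ediacaran; span 1524.1 million years

A: 500.9 Ma lies in 538.8–485.4 Ma, so Cambrian.
B: 325.9 Ma lies in 358.9–298.9 Ma, so Carboniferous.
C: 1850 Ma lies in 2050–1800 Ma, so Orosirian.
D: 552 Ma lies in 635–538.8 Ma, so Ediacaran.
Oldest = 1850 Ma, youngest = 325.9 Ma → span 1524.1 Myr.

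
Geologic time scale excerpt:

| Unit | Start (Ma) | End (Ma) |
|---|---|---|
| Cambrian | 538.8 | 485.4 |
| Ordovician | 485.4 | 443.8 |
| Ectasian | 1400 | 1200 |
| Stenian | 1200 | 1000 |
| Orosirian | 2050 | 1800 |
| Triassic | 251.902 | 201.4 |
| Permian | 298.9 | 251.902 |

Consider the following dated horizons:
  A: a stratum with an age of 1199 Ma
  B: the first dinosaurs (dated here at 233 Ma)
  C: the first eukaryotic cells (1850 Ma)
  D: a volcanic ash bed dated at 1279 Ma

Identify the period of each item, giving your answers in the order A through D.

A — Stenian; B — Triassic; C — Orosirian; D — Ectasian

Match each age against the start–end ranges in the excerpt: A = 1199 Ma → Stenian (1200–1000); B = 233 Ma → Triassic (251.902–201.4); C = 1850 Ma → Orosirian (2050–1800); D = 1279 Ma → Ectasian (1400–1200).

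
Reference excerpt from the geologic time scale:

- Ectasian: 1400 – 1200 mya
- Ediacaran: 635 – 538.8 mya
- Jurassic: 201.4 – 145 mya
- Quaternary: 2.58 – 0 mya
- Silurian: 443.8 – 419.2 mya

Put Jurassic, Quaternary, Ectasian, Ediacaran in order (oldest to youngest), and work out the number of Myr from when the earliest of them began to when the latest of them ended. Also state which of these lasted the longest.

From the excerpt: Jurassic 201.4–145; Quaternary 2.58–0; Ectasian 1400–1200; Ediacaran 635–538.8 (Ma).
Larger Ma is earlier, so the oldest is Ectasian and the youngest is Quaternary; oldest to youngest: Ectasian, Ediacaran, Jurassic, Quaternary.
Oldest start 1400 minus youngest end 0 gives 1400 Myr overall.
Individual lengths (start − end): Ediacaran 96.2; Ectasian 200; Jurassic 56.4; Quaternary 2.58. The largest is Ectasian at 200 Myr.

Ectasian → Ediacaran → Jurassic → Quaternary; total span 1400 Myr; longest is Ectasian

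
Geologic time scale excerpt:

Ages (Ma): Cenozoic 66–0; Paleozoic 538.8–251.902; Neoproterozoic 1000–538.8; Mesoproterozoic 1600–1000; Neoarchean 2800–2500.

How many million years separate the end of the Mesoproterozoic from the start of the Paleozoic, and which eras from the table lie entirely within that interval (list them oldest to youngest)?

461.2 million years; Neoproterozoic

The Mesoproterozoic closes at 1000 Ma and the Paleozoic opens at 538.8 Ma, so the interval is 1000 − 538.8 = 461.2 Myr.
An era fits inside if it starts at or after 1000 Ma and ends at or before 538.8 Ma; oldest first that gives Neoproterozoic.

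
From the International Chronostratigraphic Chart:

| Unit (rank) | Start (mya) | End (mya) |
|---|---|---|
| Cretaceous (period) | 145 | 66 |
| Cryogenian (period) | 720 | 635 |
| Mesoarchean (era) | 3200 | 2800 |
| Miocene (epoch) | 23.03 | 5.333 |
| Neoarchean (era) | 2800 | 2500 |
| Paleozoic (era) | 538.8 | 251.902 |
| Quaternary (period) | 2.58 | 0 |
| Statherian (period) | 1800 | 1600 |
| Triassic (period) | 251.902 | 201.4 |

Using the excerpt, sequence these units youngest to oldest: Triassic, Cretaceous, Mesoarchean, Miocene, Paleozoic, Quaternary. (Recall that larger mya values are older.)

Sorting by start age (ascending Ma, since larger Ma = older): Quaternary start 2.58, Miocene start 23.03, Cretaceous start 145, Triassic start 251.902, Paleozoic start 538.8, Mesoarchean start 3200.

Quaternary → Miocene → Cretaceous → Triassic → Paleozoic → Mesoarchean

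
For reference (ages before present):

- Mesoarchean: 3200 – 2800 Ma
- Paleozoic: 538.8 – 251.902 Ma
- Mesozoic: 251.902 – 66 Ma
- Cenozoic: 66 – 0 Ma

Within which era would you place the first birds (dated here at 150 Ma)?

Mesozoic

150 Ma lies between 251.902 and 66 Ma, so it falls in the Mesozoic.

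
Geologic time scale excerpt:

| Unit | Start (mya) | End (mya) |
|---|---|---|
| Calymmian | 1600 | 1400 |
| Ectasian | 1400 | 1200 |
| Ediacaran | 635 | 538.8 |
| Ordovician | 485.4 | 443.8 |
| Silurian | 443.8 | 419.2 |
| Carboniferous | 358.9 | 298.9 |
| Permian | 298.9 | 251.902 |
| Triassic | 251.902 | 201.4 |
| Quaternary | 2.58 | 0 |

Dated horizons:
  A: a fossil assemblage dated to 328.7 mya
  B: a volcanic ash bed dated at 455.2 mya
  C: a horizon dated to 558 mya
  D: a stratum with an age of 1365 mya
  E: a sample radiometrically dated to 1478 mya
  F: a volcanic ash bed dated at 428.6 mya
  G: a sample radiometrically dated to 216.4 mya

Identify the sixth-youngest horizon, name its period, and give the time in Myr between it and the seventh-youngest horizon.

D, in the Ectasian; 113 million years to E

Sorted youngest-first by Ma: G (216.4), A (328.7), F (428.6), B (455.2), C (558), D (1365), E (1478).
The sixth youngest is D at 1365 Ma, which lies in 1400–1200 Ma: the Ectasian.
The seventh youngest is E at 1478 Ma; separation = |1365 − 1478| = 113 Myr.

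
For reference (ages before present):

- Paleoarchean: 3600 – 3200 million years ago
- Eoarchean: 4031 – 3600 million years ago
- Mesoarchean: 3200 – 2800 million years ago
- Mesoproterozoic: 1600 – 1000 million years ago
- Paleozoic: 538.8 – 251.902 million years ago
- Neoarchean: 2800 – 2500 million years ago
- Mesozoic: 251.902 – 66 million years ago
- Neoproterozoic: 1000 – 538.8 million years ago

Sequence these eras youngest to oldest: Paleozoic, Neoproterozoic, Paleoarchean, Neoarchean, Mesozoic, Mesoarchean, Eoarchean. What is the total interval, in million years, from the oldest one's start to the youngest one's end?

Mesozoic → Paleozoic → Neoproterozoic → Neoarchean → Mesoarchean → Paleoarchean → Eoarchean; total span 3965 Myr

Start ages (Ma): Eoarchean 4031, Paleoarchean 3600, Mesoarchean 3200, Neoarchean 2800, Neoproterozoic 1000, Paleozoic 538.8, Mesozoic 251.902.
Ordered youngest to oldest: Mesozoic, Paleozoic, Neoproterozoic, Neoarchean, Mesoarchean, Paleoarchean, Eoarchean.
Span = 4031 − 66 = 3965 Myr.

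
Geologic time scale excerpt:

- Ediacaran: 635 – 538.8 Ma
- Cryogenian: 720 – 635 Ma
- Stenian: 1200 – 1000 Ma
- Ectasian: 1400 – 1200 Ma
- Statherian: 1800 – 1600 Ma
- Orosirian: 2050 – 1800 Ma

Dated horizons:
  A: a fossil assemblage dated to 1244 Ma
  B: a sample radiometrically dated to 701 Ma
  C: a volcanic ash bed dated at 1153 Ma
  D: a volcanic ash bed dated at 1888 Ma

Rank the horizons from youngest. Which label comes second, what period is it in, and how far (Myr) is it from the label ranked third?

Smaller Ma means younger, so youngest first: B 701 < C 1153 < A 1244 < D 1888.
Counting 2 along gives C (1153 Ma); the excerpt puts that inside the Stenian, 1200–1000 Ma.
Next in line is A (1244 Ma), and 1244 − 1153 = 91 Myr.

C, in the Stenian; 91 million years to A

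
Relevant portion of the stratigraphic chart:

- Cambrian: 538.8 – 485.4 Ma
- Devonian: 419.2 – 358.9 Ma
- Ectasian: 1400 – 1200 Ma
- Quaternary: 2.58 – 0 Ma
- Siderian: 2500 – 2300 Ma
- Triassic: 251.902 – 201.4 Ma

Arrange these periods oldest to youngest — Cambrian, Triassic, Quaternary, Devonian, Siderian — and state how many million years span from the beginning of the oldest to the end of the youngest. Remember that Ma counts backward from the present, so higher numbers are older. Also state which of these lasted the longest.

Start ages (Ma): Siderian 2500, Cambrian 538.8, Devonian 419.2, Triassic 251.902, Quaternary 2.58.
Ordered oldest to youngest: Siderian, Cambrian, Devonian, Triassic, Quaternary.
Span = 2500 − 0 = 2500 Myr.
Durations: Devonian 60.3, Siderian 200, Quaternary 2.58, Triassic 50.502, Cambrian 53.4 → longest is Siderian (200 Myr).

Siderian → Cambrian → Devonian → Triassic → Quaternary; total span 2500 Myr; longest is Siderian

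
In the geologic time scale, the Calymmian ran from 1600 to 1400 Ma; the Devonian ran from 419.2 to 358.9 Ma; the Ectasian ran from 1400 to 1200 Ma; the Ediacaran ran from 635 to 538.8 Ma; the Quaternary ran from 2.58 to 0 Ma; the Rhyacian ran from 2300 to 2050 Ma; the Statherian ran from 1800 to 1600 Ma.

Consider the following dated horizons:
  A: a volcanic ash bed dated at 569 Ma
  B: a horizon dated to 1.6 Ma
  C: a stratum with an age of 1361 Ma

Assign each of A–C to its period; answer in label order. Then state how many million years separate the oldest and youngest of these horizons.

A: 569 Ma lies in 635–538.8 Ma, so Ediacaran.
B: 1.6 Ma lies in 2.58–0 Ma, so Quaternary.
C: 1361 Ma lies in 1400–1200 Ma, so Ectasian.
Oldest = 1361 Ma, youngest = 1.6 Ma → span 1359.4 Myr.

A — Ediacaran; B — Quaternary; C — Ectasian; span 1359.4 million years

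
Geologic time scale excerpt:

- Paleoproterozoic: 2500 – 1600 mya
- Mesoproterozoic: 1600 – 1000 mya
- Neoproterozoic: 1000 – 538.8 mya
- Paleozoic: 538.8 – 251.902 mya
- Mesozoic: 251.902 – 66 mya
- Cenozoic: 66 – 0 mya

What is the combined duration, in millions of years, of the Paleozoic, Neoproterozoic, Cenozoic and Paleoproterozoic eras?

1714.098 million years

Duration is start − end for each: (538.8 − 251.902) + (1000 − 538.8) + (66 − 0) + (2500 − 1600).
That is 286.898 + 461.2 + 66 + 900, which totals 1714.098 million years.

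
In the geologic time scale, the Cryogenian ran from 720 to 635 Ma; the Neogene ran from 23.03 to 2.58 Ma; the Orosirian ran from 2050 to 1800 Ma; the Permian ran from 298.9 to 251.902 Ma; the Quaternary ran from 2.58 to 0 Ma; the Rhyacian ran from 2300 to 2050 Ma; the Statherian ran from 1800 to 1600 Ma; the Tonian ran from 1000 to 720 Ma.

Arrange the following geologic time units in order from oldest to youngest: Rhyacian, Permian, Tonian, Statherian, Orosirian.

Sorting by start age (descending Ma, since larger Ma = older): Rhyacian began 2300, Orosirian began 2050, Statherian began 1800, Tonian began 1000, Permian began 298.9.

Rhyacian, then Orosirian, then Statherian, then Tonian, then Permian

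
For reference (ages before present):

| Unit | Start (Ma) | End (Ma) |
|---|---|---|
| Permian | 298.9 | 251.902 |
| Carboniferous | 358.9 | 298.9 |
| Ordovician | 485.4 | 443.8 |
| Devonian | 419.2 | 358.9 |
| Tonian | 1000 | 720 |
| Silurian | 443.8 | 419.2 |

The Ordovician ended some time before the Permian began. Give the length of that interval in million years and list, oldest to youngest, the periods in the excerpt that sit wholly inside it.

The Ordovician closes at 443.8 Ma and the Permian opens at 298.9 Ma, so the interval is 443.8 − 298.9 = 144.9 Myr.
A period fits inside if it starts at or after 443.8 Ma and ends at or before 298.9 Ma; oldest first that gives Silurian, Devonian, Carboniferous.

144.9 million years; Silurian, Devonian, Carboniferous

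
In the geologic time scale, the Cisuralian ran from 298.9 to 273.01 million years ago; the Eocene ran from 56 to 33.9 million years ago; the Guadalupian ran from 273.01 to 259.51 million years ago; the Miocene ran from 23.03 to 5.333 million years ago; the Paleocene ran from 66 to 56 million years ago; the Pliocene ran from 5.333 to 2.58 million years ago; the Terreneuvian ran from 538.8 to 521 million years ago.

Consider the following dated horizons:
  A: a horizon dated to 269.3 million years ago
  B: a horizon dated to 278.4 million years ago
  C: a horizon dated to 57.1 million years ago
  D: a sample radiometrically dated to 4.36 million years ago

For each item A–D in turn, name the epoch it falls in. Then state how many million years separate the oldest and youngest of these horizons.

A: 269.3 Ma lies in 273.01–259.51 Ma, so Guadalupian.
B: 278.4 Ma lies in 298.9–273.01 Ma, so Cisuralian.
C: 57.1 Ma lies in 66–56 Ma, so Paleocene.
D: 4.36 Ma lies in 5.333–2.58 Ma, so Pliocene.
Oldest = 278.4 Ma, youngest = 4.36 Ma → span 274.04 Myr.

A — Guadalupian; B — Cisuralian; C — Paleocene; D — Pliocene; span 274.04 million years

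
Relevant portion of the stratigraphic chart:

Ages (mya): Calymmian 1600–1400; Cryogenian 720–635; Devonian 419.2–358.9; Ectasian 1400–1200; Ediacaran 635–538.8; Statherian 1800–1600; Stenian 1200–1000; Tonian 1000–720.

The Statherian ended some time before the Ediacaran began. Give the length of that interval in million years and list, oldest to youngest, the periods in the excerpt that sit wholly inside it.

End of Statherian = 1600 Ma; start of Ediacaran = 635 Ma.
Gap = 1600 − 635 = 965 Myr.
Periods wholly inside 1600–635 Ma: Calymmian (1600–1400), Ectasian (1400–1200), Stenian (1200–1000), Tonian (1000–720), Cryogenian (720–635).

965 million years; Calymmian, Ectasian, Stenian, Tonian, Cryogenian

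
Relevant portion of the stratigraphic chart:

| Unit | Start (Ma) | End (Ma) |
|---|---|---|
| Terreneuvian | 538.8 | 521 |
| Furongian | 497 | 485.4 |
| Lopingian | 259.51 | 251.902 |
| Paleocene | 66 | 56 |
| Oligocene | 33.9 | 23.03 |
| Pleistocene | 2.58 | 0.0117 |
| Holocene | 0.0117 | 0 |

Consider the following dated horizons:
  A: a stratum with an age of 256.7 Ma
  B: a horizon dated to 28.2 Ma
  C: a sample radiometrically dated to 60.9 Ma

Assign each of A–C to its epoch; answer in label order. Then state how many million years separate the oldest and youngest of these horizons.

A — Lopingian; B — Oligocene; C — Paleocene; span 228.5 million years

A: 256.7 Ma lies in 259.51–251.902 Ma, so Lopingian.
B: 28.2 Ma lies in 33.9–23.03 Ma, so Oligocene.
C: 60.9 Ma lies in 66–56 Ma, so Paleocene.
Oldest = 256.7 Ma, youngest = 28.2 Ma → span 228.5 Myr.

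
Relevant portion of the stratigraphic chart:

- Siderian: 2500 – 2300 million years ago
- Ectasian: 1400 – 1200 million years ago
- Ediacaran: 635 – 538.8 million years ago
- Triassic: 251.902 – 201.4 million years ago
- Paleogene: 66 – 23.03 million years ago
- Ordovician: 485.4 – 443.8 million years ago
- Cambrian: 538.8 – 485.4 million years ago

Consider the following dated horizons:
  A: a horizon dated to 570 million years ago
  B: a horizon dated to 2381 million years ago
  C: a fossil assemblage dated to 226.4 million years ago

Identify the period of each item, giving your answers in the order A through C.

A — Ediacaran; B — Siderian; C — Triassic

Match each age against the start–end ranges in the excerpt: A = 570 Ma → Ediacaran (635–538.8); B = 2381 Ma → Siderian (2500–2300); C = 226.4 Ma → Triassic (251.902–201.4).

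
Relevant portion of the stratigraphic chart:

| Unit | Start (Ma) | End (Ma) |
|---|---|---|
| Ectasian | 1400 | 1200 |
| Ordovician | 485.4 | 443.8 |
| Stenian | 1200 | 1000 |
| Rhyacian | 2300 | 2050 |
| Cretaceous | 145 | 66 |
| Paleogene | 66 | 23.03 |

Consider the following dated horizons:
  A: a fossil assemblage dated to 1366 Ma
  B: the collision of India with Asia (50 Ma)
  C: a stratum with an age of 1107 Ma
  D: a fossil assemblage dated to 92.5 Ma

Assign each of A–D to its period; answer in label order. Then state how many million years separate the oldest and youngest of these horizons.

Match each age against the start–end ranges in the excerpt: A = 1366 Ma → Ectasian (1400–1200); B = 50 Ma → Paleogene (66–23.03); C = 1107 Ma → Stenian (1200–1000); D = 92.5 Ma → Cretaceous (145–66).
The largest age is 1366 Ma and the smallest is 50 Ma; their difference is 1316 Myr.

A — Ectasian; B — Paleogene; C — Stenian; D — Cretaceous; span 1316 million years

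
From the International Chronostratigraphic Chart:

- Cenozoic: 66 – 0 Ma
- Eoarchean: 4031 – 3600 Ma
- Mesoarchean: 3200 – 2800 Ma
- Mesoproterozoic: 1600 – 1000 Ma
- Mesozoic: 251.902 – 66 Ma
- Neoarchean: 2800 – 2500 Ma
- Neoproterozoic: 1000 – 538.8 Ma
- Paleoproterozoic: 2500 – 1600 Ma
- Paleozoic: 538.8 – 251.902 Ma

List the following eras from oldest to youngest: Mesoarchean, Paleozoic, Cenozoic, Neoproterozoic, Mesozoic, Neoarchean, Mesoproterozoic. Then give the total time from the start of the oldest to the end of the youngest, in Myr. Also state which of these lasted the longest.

Start ages (Ma): Mesoarchean 3200, Neoarchean 2800, Mesoproterozoic 1600, Neoproterozoic 1000, Paleozoic 538.8, Mesozoic 251.902, Cenozoic 66.
Ordered oldest to youngest: Mesoarchean, Neoarchean, Mesoproterozoic, Neoproterozoic, Paleozoic, Mesozoic, Cenozoic.
Span = 3200 − 0 = 3200 Myr.
Durations: Neoarchean 300, Mesoarchean 400, Cenozoic 66, Mesozoic 185.902, Paleozoic 286.898, Neoproterozoic 461.2, Mesoproterozoic 600 → longest is Mesoproterozoic (600 Myr).

Mesoarchean, Neoarchean, Mesoproterozoic, Neoproterozoic, Paleozoic, Mesozoic, Cenozoic; total span 3200 Myr; longest is Mesoproterozoic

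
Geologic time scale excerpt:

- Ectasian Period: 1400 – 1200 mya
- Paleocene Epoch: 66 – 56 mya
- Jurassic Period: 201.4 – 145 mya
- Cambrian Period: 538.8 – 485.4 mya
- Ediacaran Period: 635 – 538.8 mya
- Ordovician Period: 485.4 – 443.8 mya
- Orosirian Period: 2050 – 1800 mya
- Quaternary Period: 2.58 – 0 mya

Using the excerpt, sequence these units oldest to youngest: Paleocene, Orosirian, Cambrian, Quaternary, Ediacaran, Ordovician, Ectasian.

Sorting by start age (descending Ma, since larger Ma = older): Orosirian began 2050, Ectasian began 1400, Ediacaran began 635, Cambrian began 538.8, Ordovician began 485.4, Paleocene began 66, Quaternary began 2.58.

Orosirian, Ectasian, Ediacaran, Cambrian, Ordovician, Paleocene, Quaternary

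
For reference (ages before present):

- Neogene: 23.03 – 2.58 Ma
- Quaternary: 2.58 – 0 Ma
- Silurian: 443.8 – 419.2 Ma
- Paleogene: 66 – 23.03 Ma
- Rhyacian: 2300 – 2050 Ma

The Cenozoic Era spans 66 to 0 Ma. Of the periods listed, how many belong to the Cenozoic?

Periods inside 66–0 Ma: Paleogene, Neogene, Quaternary — 3 in total.

3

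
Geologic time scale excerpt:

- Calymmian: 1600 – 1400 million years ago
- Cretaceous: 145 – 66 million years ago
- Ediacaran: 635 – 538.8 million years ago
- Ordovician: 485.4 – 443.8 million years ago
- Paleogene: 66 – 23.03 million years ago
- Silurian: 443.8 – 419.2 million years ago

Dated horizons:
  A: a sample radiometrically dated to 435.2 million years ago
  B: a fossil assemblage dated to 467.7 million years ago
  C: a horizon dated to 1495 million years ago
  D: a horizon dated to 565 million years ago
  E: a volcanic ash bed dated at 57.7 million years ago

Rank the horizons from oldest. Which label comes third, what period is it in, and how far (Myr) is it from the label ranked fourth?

B, in the Ordovician; 32.5 million years to A

Sorted oldest-first by Ma: C (1495), D (565), B (467.7), A (435.2), E (57.7).
The third oldest is B at 467.7 Ma, which lies in 485.4–443.8 Ma: the Ordovician.
The fourth oldest is A at 435.2 Ma; separation = |467.7 − 435.2| = 32.5 Myr.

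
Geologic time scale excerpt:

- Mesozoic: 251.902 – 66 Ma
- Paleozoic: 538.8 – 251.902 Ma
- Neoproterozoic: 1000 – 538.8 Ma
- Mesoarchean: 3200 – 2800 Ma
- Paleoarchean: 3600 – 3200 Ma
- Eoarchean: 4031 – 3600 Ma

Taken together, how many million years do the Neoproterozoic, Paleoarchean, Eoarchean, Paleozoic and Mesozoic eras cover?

Duration is start − end for each: (1000 − 538.8) + (3600 − 3200) + (4031 − 3600) + (538.8 − 251.902) + (251.902 − 66).
That is 461.2 + 400 + 431 + 286.898 + 185.902, which totals 1765 million years.

1765 million years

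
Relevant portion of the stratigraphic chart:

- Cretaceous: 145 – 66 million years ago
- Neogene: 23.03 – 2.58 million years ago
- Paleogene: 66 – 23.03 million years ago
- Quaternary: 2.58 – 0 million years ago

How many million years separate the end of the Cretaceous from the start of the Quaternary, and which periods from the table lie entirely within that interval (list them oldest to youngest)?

The Cretaceous closes at 66 Ma and the Quaternary opens at 2.58 Ma, so the interval is 66 − 2.58 = 63.42 Myr.
A period fits inside if it starts at or after 66 Ma and ends at or before 2.58 Ma; oldest first that gives Paleogene, Neogene.

63.42 million years; Paleogene, Neogene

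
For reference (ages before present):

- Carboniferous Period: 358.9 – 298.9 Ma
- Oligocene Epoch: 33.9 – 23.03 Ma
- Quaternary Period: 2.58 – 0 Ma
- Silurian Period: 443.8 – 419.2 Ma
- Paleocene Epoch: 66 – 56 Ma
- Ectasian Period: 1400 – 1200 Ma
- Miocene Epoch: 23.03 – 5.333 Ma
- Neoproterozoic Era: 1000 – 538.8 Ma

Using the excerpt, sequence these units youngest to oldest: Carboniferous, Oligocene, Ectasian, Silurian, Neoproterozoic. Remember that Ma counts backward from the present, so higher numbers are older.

Read off each span (Ma): Carboniferous 358.9–298.9; Oligocene 33.9–23.03; Ectasian 1400–1200; Silurian 443.8–419.2; Neoproterozoic 1000–538.8.
Larger Ma is older, so oldest→youngest is Ectasian, Neoproterozoic, Silurian, Carboniferous, Oligocene; reverse it for youngest→oldest.

Oligocene, Carboniferous, Silurian, Neoproterozoic, Ectasian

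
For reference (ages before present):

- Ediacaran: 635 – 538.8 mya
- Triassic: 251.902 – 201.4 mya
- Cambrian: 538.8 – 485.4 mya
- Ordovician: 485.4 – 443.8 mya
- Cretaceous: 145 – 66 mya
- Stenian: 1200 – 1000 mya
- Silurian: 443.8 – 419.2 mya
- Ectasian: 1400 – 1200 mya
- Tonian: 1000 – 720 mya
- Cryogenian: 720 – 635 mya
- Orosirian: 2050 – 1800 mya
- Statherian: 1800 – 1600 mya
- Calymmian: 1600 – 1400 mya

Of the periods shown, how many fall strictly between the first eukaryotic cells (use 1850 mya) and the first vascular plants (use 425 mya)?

1850 Ma sits inside the Orosirian (2050–1800) and 425 Ma inside the Silurian (443.8–419.2); neither of those is wholly between the two dates.
The listed periods lying completely between them are Statherian, Calymmian, Ectasian, Stenian, Tonian, Cryogenian, Ediacaran, Cambrian, Ordovician — 9 in all.

9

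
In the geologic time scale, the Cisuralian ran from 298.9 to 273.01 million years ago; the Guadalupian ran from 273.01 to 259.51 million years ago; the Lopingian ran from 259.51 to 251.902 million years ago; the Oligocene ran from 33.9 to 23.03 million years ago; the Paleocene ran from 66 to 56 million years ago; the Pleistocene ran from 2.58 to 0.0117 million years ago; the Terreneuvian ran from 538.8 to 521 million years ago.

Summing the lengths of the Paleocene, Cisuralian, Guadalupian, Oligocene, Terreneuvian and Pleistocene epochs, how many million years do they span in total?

Duration is start − end for each: (66 − 56) + (298.9 − 273.01) + (273.01 − 259.51) + (33.9 − 23.03) + (538.8 − 521) + (2.58 − 0.0117).
That is 10 + 25.89 + 13.5 + 10.87 + 17.8 + 2.5683, which totals 80.6283 million years.

80.6283 million years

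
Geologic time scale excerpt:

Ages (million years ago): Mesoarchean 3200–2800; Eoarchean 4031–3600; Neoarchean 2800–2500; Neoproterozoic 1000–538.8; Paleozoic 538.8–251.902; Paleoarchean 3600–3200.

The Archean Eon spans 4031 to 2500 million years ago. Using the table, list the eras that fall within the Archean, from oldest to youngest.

Eoarchean, Paleoarchean, Mesoarchean, Neoarchean

Eras with both bounds inside 4031–2500 Ma: Eoarchean (4031–3600), Paleoarchean (3600–3200), Mesoarchean (3200–2800), Neoarchean (2800–2500).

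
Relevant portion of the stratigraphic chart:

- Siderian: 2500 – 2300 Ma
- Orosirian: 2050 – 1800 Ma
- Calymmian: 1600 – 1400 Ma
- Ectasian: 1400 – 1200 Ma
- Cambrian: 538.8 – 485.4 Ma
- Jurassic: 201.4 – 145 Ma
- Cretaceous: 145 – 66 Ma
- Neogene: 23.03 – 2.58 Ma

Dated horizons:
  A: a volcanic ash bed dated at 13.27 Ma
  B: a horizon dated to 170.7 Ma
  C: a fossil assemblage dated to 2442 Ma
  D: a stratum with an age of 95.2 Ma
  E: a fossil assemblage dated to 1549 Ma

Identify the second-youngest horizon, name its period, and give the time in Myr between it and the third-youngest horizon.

D, in the Cretaceous; 75.5 million years to B

Sorted youngest-first by Ma: A (13.27), D (95.2), B (170.7), E (1549), C (2442).
The second youngest is D at 95.2 Ma, which lies in 145–66 Ma: the Cretaceous.
The third youngest is B at 170.7 Ma; separation = |95.2 − 170.7| = 75.5 Myr.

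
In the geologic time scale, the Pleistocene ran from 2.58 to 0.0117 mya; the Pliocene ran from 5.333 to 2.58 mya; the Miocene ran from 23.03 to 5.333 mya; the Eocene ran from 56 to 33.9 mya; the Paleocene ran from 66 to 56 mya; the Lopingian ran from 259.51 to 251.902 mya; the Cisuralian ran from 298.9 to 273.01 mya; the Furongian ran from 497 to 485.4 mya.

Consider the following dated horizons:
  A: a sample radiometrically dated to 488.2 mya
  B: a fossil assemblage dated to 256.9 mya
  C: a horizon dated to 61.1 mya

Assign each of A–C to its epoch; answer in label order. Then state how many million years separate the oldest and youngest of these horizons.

A — Furongian; B — Lopingian; C — Paleocene; span 427.1 million years

Match each age against the start–end ranges in the excerpt: A = 488.2 Ma → Furongian (497–485.4); B = 256.9 Ma → Lopingian (259.51–251.902); C = 61.1 Ma → Paleocene (66–56).
The largest age is 488.2 Ma and the smallest is 61.1 Ma; their difference is 427.1 Myr.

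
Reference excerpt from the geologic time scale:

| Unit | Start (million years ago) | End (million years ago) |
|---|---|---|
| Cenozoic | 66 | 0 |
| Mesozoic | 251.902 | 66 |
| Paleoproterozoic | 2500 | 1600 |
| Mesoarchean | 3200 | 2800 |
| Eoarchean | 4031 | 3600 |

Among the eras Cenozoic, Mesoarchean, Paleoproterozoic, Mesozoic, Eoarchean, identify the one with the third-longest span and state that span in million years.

Durations: Cenozoic 66; Mesoarchean 400; Paleoproterozoic 900; Mesozoic 185.902; Eoarchean 431 Myr.
Sorted longest-first: Paleoproterozoic (900), Eoarchean (431), Mesoarchean (400), Mesozoic (185.902), Cenozoic (66).
The third longest is Mesoarchean at 400 Myr.

Mesoarchean, 400 million years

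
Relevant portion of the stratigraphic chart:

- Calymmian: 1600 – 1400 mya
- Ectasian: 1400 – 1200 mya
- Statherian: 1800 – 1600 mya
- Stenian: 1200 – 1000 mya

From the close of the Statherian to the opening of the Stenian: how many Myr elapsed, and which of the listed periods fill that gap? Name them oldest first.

400 million years; Calymmian, Ectasian

The Statherian closes at 1600 Ma and the Stenian opens at 1200 Ma, so the interval is 1600 − 1200 = 400 Myr.
A period fits inside if it starts at or after 1600 Ma and ends at or before 1200 Ma; oldest first that gives Calymmian, Ectasian.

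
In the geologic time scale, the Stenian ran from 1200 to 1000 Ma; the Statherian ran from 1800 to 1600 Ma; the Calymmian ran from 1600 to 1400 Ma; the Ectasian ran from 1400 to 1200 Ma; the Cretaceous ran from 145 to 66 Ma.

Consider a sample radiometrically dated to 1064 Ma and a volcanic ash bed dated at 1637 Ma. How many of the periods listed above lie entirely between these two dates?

2

The older date is 1637 Ma and the younger is 1064 Ma.
Periods with start < 1637 and end > 1064 Ma: Calymmian (1600–1400), Ectasian (1400–1200).
That is 2 complete periods.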